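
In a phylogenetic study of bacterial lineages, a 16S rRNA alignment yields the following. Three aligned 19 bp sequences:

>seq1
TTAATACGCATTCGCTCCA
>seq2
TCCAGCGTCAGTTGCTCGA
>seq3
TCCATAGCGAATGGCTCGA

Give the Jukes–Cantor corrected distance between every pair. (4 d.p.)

seq1–seq2: 9/19 sites differ → p ≈ 0.473684, d = −0.75 ln(1 − 0.631579) = 0.748897 ≈ 0.7489.
seq1–seq3: 8/19 sites differ → p ≈ 0.421053, d = −0.75 ln(1 − 0.561404) = 0.618132 ≈ 0.6181.
seq2–seq3: 6/19 sites differ → p ≈ 0.315789, d = −0.75 ln(1 − 0.421052) = 0.409907 ≈ 0.4099.

d(seq1,seq2) = 0.7489, d(seq1,seq3) = 0.6181, d(seq2,seq3) = 0.4099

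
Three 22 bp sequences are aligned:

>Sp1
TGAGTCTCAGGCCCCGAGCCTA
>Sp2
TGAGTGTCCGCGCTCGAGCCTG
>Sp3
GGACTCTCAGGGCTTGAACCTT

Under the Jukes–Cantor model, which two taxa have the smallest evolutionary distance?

Sp1 and Sp2

Sp1–Sp2: 6/22 differ, p = 0.273, d = 0.339.
Sp1–Sp3: 7/22 differ, p = 0.318, d = 0.414.
Sp2–Sp3: 8/22 differ, p = 0.364, d = 0.497.
The smallest distance is between Sp1 and Sp2.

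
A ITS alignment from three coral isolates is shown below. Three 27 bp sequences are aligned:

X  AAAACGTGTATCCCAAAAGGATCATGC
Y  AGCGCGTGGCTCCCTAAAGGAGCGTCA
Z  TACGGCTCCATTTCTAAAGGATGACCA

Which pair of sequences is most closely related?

X–Y: 10/27 differ, p = 0.370, d = 0.511.
X–Z: 14/27 differ, p = 0.519, d = 0.882.
Y–Z: 13/27 differ, p = 0.481, d = 0.770.
The smallest distance is between X and Y.

X and Y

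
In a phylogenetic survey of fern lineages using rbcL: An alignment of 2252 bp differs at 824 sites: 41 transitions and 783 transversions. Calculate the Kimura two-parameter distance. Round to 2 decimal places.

P = 41/2252 ≈ 0.018206 and Q = 783/2252 ≈ 0.347691.
Under the Kimura two-parameter model, d = −½ ln(1 − 2P − Q) − ¼ ln(1 − 2Q).
1 − 2P − Q = 0.615897, giving −½ ln(0.615897) = 0.242338.
1 − 2Q = 0.304618, giving −¼ ln(0.304618) = 0.297174.
d = 0.242338 + 0.297174 = 0.539512.

0.54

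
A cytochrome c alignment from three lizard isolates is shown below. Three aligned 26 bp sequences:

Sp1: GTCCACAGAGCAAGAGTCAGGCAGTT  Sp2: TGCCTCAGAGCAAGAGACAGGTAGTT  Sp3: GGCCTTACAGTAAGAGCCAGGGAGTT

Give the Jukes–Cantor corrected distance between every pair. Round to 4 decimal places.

d(Sp1,Sp2) = 0.2222, d(Sp1,Sp3) = 0.3335, d(Sp2,Sp3) = 0.2758

Sp1–Sp2: 5/26 sites differ → p ≈ 0.192308, d = −0.75 ln(1 − 0.256411) = 0.222200 ≈ 0.2222.
Sp1–Sp3: 7/26 sites differ → p ≈ 0.269231, d = −0.75 ln(1 − 0.358975) = 0.333515 ≈ 0.3335.
Sp2–Sp3: 6/26 sites differ → p ≈ 0.230769, d = −0.75 ln(1 − 0.307692) = 0.275793 ≈ 0.2758.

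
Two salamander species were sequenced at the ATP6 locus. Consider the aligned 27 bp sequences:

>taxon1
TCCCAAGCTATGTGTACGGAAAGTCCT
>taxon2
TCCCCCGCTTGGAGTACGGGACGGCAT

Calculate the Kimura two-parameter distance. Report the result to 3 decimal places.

Of 27 sites, 1 differences are transitions and 8 are transversions, so P = 1/27 ≈ 0.037037 and Q = 8/27 ≈ 0.296296.
Under the Kimura two-parameter model, d = −½ ln(1 − 2P − Q) − ¼ ln(1 − 2Q).
1 − 2P − Q = 0.62963, giving −½ ln(0.62963) = 0.231311.
1 − 2Q = 0.407408, giving −¼ ln(0.407408) = 0.224485.
d = 0.231311 + 0.224485 = 0.455796.

0.456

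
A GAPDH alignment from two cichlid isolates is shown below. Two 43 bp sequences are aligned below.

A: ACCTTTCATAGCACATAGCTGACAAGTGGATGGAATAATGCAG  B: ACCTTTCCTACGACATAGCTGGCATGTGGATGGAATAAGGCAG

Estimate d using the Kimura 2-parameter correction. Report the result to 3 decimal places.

0.155

Of 43 sites, 1 differences are transitions and 5 are transversions, so P = 1/43 ≈ 0.023256 and Q = 5/43 ≈ 0.116279.
Under the Kimura two-parameter model, d = −½ ln(1 − 2P − Q) − ¼ ln(1 − 2Q).
1 − 2P − Q = 0.837209, giving −½ ln(0.837209) = 0.088841.
1 − 2Q = 0.767442, giving −¼ ln(0.767442) = 0.066173.
d = 0.088841 + 0.066173 = 0.155014.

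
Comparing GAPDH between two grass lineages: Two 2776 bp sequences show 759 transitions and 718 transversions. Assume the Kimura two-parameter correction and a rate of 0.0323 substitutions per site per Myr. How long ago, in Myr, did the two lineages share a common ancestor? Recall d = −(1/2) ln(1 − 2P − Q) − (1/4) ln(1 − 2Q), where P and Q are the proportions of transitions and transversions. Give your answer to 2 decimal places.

P = 759/2776 ≈ 0.273415 and Q = 718/2776 ≈ 0.258646.
Under the Kimura two-parameter model, d = −½ ln(1 − 2P − Q) − ¼ ln(1 − 2Q).
1 − 2P − Q = 0.194524, giving −½ ln(0.194524) = 0.818600.
1 − 2Q = 0.482708, giving −¼ ln(0.482708) = 0.182086.
d = 0.818600 + 0.182086 = 1.000686.
Under a molecular clock d = 2μt, so t = d/(2μ) = 1.000686 / (2 × 0.0323) = 15.49 Myr.

15.49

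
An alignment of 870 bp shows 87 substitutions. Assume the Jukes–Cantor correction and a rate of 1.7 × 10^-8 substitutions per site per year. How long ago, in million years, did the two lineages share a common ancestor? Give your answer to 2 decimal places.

p = 87/870 = 0.1.
d = −(3/4) ln(1 − 4p/3) = −0.75 ln(1 − 0.133333) = −0.75 ln(0.866667)
  = −0.75 × (-0.143100) = 0.107325 substitutions/site.
Under a molecular clock d = 2μt, so t = d/(2μ) = 0.107325 / (2 × 1.7 × 10^-8) = 3.16 million years.

3.16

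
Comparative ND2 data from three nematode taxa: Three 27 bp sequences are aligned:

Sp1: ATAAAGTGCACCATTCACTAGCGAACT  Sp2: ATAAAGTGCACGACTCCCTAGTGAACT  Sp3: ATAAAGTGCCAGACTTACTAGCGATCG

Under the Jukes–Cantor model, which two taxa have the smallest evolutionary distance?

Sp1 and Sp2

Sp1–Sp2: 4/27 differ, p = 0.148, d = 0.165.
Sp1–Sp3: 7/27 differ, p = 0.259, d = 0.318.
Sp2–Sp3: 7/27 differ, p = 0.259, d = 0.318.
The smallest distance is between Sp1 and Sp2.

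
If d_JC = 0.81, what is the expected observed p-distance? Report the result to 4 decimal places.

0.4953

p = (3/4)(1 − e^(−4d/3)) = 0.75 × (1 − e^(-1.08)) = 0.75 × (1 − 0.339596) = 0.495303.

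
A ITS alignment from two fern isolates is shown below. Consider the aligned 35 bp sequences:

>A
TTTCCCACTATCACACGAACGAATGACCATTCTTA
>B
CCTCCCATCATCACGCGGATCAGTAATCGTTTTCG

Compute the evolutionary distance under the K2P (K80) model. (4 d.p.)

Of 35 sites, 14 differences are transitions and 1 are transversions, so P = 14/35 = 0.4 and Q = 1/35 ≈ 0.028571.
Under the Kimura two-parameter model, d = −½ ln(1 − 2P − Q) − ¼ ln(1 − 2Q).
1 − 2P − Q = 0.171429, giving −½ ln(0.171429) = 0.881793.
1 − 2Q = 0.942858, giving −¼ ln(0.942858) = 0.014710.
d = 0.881793 + 0.014710 = 0.896503.

0.8965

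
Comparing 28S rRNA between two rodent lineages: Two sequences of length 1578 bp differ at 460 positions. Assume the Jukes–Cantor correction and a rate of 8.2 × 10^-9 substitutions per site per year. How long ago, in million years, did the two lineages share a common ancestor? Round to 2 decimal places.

22.51

p = 460/1578 ≈ 0.291508.
d = −(3/4) ln(1 − 4p/3) = −0.75 ln(1 − 0.388677) = −0.75 ln(0.611323)
  = −0.75 × (-0.492130) = 0.369098 substitutions/site.
Under a molecular clock d = 2μt, so t = d/(2μ) = 0.369098 / (2 × 8.2 × 10^-9) = 22.51 million years.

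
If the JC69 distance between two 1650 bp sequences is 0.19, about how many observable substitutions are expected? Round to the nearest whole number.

Invert JC69: p = (3/4)(1 − e^(−4d/3)) = 0.75 × (1 − e^(-0.253333)) = 0.75 × (1 − 0.776209) = 0.167843.
Expected differing sites = pL ≈ 0.167843 × 1650 = 276.94095 ≈ 277.

277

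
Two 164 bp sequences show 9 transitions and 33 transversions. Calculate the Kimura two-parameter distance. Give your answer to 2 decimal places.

0.31

P = 9/164 ≈ 0.054878 and Q = 33/164 ≈ 0.20122.
Under the Kimura two-parameter model, d = −½ ln(1 − 2P − Q) − ¼ ln(1 − 2Q).
1 − 2P − Q = 0.689024, giving −½ ln(0.689024) = 0.186240.
1 − 2Q = 0.59756, giving −¼ ln(0.59756) = 0.128725.
d = 0.186240 + 0.128725 = 0.314965.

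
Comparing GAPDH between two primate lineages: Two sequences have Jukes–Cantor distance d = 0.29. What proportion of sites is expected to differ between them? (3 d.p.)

0.241

p = (3/4)(1 − e^(−4d/3)) = 0.75 × (1 − e^(-0.386667)) = 0.75 × (1 − 0.679317) = 0.240512.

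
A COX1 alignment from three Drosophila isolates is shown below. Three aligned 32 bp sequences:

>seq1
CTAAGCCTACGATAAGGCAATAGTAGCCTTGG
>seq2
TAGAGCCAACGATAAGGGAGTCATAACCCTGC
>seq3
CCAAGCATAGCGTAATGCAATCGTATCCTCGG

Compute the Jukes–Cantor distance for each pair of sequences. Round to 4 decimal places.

d(seq1,seq2) = 0.4598, d(seq1,seq3) = 0.3525, d(seq2,seq3) = 0.8240

seq1–seq2: 11/32 sites differ → p = 0.34375, d = −0.75 ln(1 − 0.458333) = 0.459828 ≈ 0.4598.
seq1–seq3: 9/32 sites differ → p = 0.28125, d = −0.75 ln(1 − 0.375) = 0.352503 ≈ 0.3525.
seq2–seq3: 16/32 sites differ → p = 0.5, d = −0.75 ln(1 − 0.666667) = 0.823960 ≈ 0.8240.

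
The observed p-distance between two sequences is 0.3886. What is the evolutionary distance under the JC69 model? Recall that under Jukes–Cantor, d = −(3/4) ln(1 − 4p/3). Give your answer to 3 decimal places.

d = −(3/4) ln(1 − 4p/3) = −0.75 ln(1 − 0.518133) = −0.75 ln(0.481867)
  = −0.75 × (-0.730087) = 0.547565 substitutions/site.

0.548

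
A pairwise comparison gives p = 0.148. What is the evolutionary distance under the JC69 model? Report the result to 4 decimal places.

0.1649

d = −(3/4) ln(1 − 4p/3) = −0.75 ln(1 − 0.197333) = −0.75 ln(0.802667)
  = −0.75 × (-0.219815) = 0.164861 substitutions/site.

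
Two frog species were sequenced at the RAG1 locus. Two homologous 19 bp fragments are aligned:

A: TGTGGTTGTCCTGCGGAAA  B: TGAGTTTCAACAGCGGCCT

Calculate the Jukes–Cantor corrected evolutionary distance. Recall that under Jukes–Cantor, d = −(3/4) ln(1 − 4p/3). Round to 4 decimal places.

The sequences differ at 9 of 19 sites (3, 5, 8, 9, 10, 12, 17, 18, 19), so p = 9/19 ≈ 0.473684.
d = −(3/4) ln(1 − 4p/3) = −0.75 ln(1 − 0.631579) = −0.75 ln(0.368421)
  = −0.75 × (-0.998529) = 0.748897 substitutions/site.

0.7489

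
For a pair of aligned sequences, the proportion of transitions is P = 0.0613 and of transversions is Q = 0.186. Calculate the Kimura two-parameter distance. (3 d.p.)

0.301

Under the Kimura two-parameter model, d = −½ ln(1 − 2P − Q) − ¼ ln(1 − 2Q).
1 − 2P − Q = 0.6914, giving −½ ln(0.6914) = 0.184518.
1 − 2Q = 0.628, giving −¼ ln(0.628) = 0.116304.
d = 0.184518 + 0.116304 = 0.300822.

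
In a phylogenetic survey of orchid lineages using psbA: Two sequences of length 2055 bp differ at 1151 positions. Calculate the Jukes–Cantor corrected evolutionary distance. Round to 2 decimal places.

1.03

p = 1151/2055 ≈ 0.560097.
d = −(3/4) ln(1 − 4p/3) = −0.75 ln(1 − 0.746796) = −0.75 ln(0.253204)
  = −0.75 × (-1.373560) = 1.030170 substitutions/site.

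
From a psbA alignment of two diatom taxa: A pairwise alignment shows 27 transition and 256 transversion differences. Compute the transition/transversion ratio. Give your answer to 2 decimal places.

R = 27/256 = 0.105468… ≈ 0.11 (to 2 d.p.).

0.11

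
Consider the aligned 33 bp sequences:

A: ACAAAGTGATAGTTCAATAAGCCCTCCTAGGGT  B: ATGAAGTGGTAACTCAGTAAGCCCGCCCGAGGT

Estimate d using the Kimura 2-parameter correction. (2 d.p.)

Of 33 sites, 9 differences are transitions and 1 are transversions, so P = 9/33 ≈ 0.272727 and Q = 1/33 ≈ 0.030303.
Under the Kimura two-parameter model, d = −½ ln(1 − 2P − Q) − ¼ ln(1 − 2Q).
1 − 2P − Q = 0.424243, giving −½ ln(0.424243) = 0.428724.
1 − 2Q = 0.939394, giving −¼ ln(0.939394) = 0.015630.
d = 0.428724 + 0.015630 = 0.444354.

0.44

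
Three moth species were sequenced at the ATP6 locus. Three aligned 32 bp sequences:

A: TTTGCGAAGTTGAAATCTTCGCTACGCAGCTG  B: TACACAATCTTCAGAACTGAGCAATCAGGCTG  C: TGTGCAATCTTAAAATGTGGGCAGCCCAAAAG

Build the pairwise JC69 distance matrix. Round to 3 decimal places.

d(A,B) = 0.824, d(A,C) = 0.657, d(B,C) = 0.736

A–B: 16/32 sites differ → p = 0.5, d = −0.75 ln(1 − 0.666667) = 0.823960 ≈ 0.824.
A–C: 14/32 sites differ → p = 0.4375, d = −0.75 ln(1 − 0.583333) = 0.656601 ≈ 0.657.
B–C: 15/32 sites differ → p = 0.46875, d = −0.75 ln(1 − 0.625) = 0.735622 ≈ 0.736.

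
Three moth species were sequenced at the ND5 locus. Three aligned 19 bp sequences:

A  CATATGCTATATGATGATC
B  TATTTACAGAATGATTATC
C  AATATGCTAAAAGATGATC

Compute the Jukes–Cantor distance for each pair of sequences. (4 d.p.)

d(A,B) = 0.5068, d(A,C) = 0.1773, d(B,C) = 0.5068

A–B: 7/19 sites differ → p ≈ 0.368421, d = −0.75 ln(1 − 0.491228) = 0.506816 ≈ 0.5068.
A–C: 3/19 sites differ → p ≈ 0.157895, d = −0.75 ln(1 − 0.210527) = 0.177292 ≈ 0.1773.
B–C: 7/19 sites differ → p ≈ 0.368421, d = −0.75 ln(1 − 0.491228) = 0.506816 ≈ 0.5068.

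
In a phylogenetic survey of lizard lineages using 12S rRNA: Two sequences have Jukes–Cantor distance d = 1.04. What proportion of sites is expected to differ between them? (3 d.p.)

p = (3/4)(1 − e^(−4d/3)) = 0.75 × (1 − e^(-1.386667)) = 0.75 × (1 − 0.249907) = 0.562570.

0.563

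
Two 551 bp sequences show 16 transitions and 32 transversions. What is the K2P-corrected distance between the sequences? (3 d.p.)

P = 16/551 ≈ 0.029038 and Q = 32/551 ≈ 0.058076.
Under the Kimura two-parameter model, d = −½ ln(1 − 2P − Q) − ¼ ln(1 − 2Q).
1 − 2P − Q = 0.883848, giving −½ ln(0.883848) = 0.061735.
1 − 2Q = 0.883848, giving −¼ ln(0.883848) = 0.030868.
d = 0.061735 + 0.030868 = 0.092603.

0.093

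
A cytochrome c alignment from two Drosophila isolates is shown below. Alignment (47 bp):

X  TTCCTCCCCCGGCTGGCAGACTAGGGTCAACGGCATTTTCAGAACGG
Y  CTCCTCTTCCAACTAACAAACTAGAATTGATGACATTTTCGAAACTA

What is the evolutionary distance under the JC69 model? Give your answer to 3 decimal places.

The sequences differ at 18 of 47 sites, so p = 18/47 ≈ 0.382979.
d = −(3/4) ln(1 − 4p/3) = −0.75 ln(1 − 0.510639) = −0.75 ln(0.489361)
  = −0.75 × (-0.714655) = 0.535991 substitutions/site.

0.536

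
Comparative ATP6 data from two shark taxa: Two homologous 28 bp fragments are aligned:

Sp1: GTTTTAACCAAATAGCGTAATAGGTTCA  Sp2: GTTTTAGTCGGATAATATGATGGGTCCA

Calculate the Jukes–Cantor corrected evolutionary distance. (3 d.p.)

The sequences differ at 10 of 28 sites (7, 8, 10, 11, 15, 16, 17, 19, 22, 26), so p = 10/28 ≈ 0.357143.
d = −(3/4) ln(1 − 4p/3) = −0.75 ln(1 − 0.476191) = −0.75 ln(0.523809)
  = −0.75 × (-0.646628) = 0.484971 substitutions/site.

0.485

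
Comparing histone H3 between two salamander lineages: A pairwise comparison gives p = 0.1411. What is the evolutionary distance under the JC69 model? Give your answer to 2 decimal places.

0.16

d = −(3/4) ln(1 − 4p/3) = −0.75 ln(1 − 0.188133) = −0.75 ln(0.811867)
  = −0.75 × (-0.208419) = 0.156314 substitutions/site.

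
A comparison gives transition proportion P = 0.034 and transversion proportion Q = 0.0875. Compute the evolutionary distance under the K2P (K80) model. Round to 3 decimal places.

Under the Kimura two-parameter model, d = −½ ln(1 − 2P − Q) − ¼ ln(1 − 2Q).
1 − 2P − Q = 0.8445, giving −½ ln(0.8445) = 0.084505.
1 − 2Q = 0.825, giving −¼ ln(0.825) = 0.048093.
d = 0.084505 + 0.048093 = 0.132598.

0.133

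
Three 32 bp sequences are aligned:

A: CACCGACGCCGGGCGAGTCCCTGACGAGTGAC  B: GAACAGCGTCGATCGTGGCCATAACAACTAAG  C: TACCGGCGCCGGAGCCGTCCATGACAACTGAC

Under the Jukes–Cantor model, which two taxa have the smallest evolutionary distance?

A–B: 15/32 differ, p = 0.469, d = 0.736.
A–C: 9/32 differ, p = 0.281, d = 0.353.
B–C: 13/32 differ, p = 0.406, d = 0.585.
The smallest distance is between A and C.

A and C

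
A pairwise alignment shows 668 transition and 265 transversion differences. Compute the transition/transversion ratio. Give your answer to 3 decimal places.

R = 668/265 = 2.520754… ≈ 2.521 (to 3 d.p.).

2.521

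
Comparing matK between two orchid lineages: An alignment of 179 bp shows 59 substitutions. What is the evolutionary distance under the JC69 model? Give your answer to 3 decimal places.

0.434

p = 59/179 ≈ 0.329609.
d = −(3/4) ln(1 − 4p/3) = −0.75 ln(1 − 0.439479) = −0.75 ln(0.560521)
  = −0.75 × (-0.578889) = 0.434167 substitutions/site.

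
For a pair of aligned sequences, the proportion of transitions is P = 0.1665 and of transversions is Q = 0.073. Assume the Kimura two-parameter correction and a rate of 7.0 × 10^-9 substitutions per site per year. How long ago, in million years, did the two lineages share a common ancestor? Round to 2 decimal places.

21.42

Under the Kimura two-parameter model, d = −½ ln(1 − 2P − Q) − ¼ ln(1 − 2Q).
1 − 2P − Q = 0.594, giving −½ ln(0.594) = 0.260438.
1 − 2Q = 0.854, giving −¼ ln(0.854) = 0.039456.
d = 0.260438 + 0.039456 = 0.299894.
Under a molecular clock d = 2μt, so t = d/(2μ) = 0.299894 / (2 × 7.0 × 10^-9) = 21.42 million years.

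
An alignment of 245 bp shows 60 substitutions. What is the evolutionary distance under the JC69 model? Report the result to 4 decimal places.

0.2965

p = 60/245 ≈ 0.244898.
d = −(3/4) ln(1 − 4p/3) = −0.75 ln(1 − 0.326531) = −0.75 ln(0.673469)
  = −0.75 × (-0.395313) = 0.296485 substitutions/site.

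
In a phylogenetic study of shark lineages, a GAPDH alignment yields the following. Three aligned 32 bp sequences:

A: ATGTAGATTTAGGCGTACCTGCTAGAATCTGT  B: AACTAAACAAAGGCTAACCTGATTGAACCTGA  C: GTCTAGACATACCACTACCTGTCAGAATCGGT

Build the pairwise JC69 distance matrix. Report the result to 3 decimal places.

d(A,B) = 0.520, d(A,C) = 0.460, d(B,C) = 0.736

A–B: 12/32 sites differ → p = 0.375, d = −0.75 ln(1 − 0.5) = 0.519860 ≈ 0.520.
A–C: 11/32 sites differ → p = 0.34375, d = −0.75 ln(1 − 0.458333) = 0.459828 ≈ 0.460.
B–C: 15/32 sites differ → p = 0.46875, d = −0.75 ln(1 − 0.625) = 0.735622 ≈ 0.736.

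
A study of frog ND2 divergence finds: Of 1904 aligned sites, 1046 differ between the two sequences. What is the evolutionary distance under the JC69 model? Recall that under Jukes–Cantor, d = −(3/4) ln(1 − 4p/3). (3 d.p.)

0.989

p = 1046/1904 ≈ 0.54937.
d = −(3/4) ln(1 − 4p/3) = −0.75 ln(1 − 0.732493) = −0.75 ln(0.267507)
  = −0.75 × (-1.318610) = 0.988958 substitutions/site.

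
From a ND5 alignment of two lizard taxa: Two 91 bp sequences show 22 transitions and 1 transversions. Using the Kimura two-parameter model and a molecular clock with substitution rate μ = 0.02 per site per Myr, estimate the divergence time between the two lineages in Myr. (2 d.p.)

8.67

P = 22/91 ≈ 0.241758 and Q = 1/91 ≈ 0.010989.
Under the Kimura two-parameter model, d = −½ ln(1 − 2P − Q) − ¼ ln(1 − 2Q).
1 − 2P − Q = 0.505495, giving −½ ln(0.505495) = 0.341109.
1 − 2Q = 0.978022, giving −¼ ln(0.978022) = 0.005556.
d = 0.341109 + 0.005556 = 0.346665.
Under a molecular clock d = 2μt, so t = d/(2μ) = 0.346665 / (2 × 0.02) = 8.67 Myr.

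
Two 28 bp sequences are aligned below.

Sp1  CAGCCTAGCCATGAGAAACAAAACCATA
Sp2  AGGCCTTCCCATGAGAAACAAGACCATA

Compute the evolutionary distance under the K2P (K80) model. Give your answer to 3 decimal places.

Of 28 sites, 2 differences are transitions and 3 are transversions, so P = 2/28 ≈ 0.071429 and Q = 3/28 ≈ 0.107143.
Under the Kimura two-parameter model, d = −½ ln(1 − 2P − Q) − ¼ ln(1 − 2Q).
1 − 2P − Q = 0.749999, giving −½ ln(0.749999) = 0.143842.
1 − 2Q = 0.785714, giving −¼ ln(0.785714) = 0.060291.
d = 0.143842 + 0.060291 = 0.204133.

0.204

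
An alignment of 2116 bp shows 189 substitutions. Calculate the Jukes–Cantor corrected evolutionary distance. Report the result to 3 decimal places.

p = 189/2116 ≈ 0.089319.
d = −(3/4) ln(1 − 4p/3) = −0.75 ln(1 − 0.119092) = −0.75 ln(0.880908)
  = −0.75 × (-0.126802) = 0.095102 substitutions/site.

0.095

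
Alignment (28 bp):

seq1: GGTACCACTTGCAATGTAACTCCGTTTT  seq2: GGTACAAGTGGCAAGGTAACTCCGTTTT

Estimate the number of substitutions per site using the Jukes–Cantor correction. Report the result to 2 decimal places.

0.16

The sequences differ at 4 of 28 sites (6, 8, 10, 15), so p = 4/28 ≈ 0.142857.
d = −(3/4) ln(1 − 4p/3) = −0.75 ln(1 − 0.190476) = −0.75 ln(0.809524)
  = −0.75 × (-0.211309) = 0.158482 substitutions/site.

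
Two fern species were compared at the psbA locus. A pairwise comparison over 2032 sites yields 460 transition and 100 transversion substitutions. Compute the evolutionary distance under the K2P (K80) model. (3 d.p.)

0.374

P = 460/2032 ≈ 0.226378 and Q = 100/2032 ≈ 0.049213.
Under the Kimura two-parameter model, d = −½ ln(1 − 2P − Q) − ¼ ln(1 − 2Q).
1 − 2P − Q = 0.498031, giving −½ ln(0.498031) = 0.348546.
1 − 2Q = 0.901574, giving −¼ ln(0.901574) = 0.025903.
d = 0.348546 + 0.025903 = 0.374449.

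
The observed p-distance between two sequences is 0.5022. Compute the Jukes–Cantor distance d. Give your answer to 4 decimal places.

0.8306

d = −(3/4) ln(1 − 4p/3) = −0.75 ln(1 − 0.6696) = −0.75 ln(0.3304)
  = −0.75 × (-1.107451) = 0.830588 substitutions/site.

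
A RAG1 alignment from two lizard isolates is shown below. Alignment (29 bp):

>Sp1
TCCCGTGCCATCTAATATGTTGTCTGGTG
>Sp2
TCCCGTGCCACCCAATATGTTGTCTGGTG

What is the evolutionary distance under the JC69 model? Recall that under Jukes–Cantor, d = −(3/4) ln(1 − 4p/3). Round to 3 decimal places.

0.072

The sequences differ at 2 of 29 sites (11, 13), so p = 2/29 ≈ 0.068966.
d = −(3/4) ln(1 − 4p/3) = −0.75 ln(1 − 0.091955) = −0.75 ln(0.908045)
  = −0.75 × (-0.096461) = 0.072346 substitutions/site.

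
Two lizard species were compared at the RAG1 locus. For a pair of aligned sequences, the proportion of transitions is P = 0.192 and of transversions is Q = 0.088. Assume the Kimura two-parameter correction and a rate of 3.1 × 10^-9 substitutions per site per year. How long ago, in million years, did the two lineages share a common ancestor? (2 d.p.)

Under the Kimura two-parameter model, d = −½ ln(1 − 2P − Q) − ¼ ln(1 − 2Q).
1 − 2P − Q = 0.528, giving −½ ln(0.528) = 0.319329.
1 − 2Q = 0.824, giving −¼ ln(0.824) = 0.048396.
d = 0.319329 + 0.048396 = 0.367725.
Under a molecular clock d = 2μt, so t = d/(2μ) = 0.367725 / (2 × 3.1 × 10^-9) = 59.31 million years.

59.31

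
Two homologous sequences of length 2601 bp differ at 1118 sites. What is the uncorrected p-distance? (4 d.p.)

0.4298

p = 1118/2601 = 0.429834… ≈ 0.4298 (to 4 d.p.).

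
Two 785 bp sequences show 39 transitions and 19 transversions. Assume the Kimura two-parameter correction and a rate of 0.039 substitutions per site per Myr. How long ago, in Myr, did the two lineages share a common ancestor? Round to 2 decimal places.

1.00

P = 39/785 ≈ 0.049682 and Q = 19/785 ≈ 0.024204.
Under the Kimura two-parameter model, d = −½ ln(1 − 2P − Q) − ¼ ln(1 − 2Q).
1 − 2P − Q = 0.876432, giving −½ ln(0.876432) = 0.065948.
1 − 2Q = 0.951592, giving −¼ ln(0.951592) = 0.012405.
d = 0.065948 + 0.012405 = 0.078353.
Under a molecular clock d = 2μt, so t = d/(2μ) = 0.078353 / (2 × 0.039) = 1.00 Myr.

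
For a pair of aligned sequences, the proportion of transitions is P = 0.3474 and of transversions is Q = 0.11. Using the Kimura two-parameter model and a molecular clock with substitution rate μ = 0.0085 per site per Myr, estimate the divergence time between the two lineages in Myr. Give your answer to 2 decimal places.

51.70

Under the Kimura two-parameter model, d = −½ ln(1 − 2P − Q) − ¼ ln(1 − 2Q).
1 − 2P − Q = 0.1952, giving −½ ln(0.1952) = 0.816865.
1 − 2Q = 0.78, giving −¼ ln(0.78) = 0.062115.
d = 0.816865 + 0.062115 = 0.878980.
Under a molecular clock d = 2μt, so t = d/(2μ) = 0.878980 / (2 × 0.0085) = 51.70 Myr.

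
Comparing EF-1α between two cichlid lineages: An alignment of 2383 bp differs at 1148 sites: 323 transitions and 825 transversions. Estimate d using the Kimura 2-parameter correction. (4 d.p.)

0.7750

P = 323/2383 ≈ 0.135543 and Q = 825/2383 ≈ 0.346202.
Under the Kimura two-parameter model, d = −½ ln(1 − 2P − Q) − ¼ ln(1 − 2Q).
1 − 2P − Q = 0.382712, giving −½ ln(0.382712) = 0.480236.
1 − 2Q = 0.307596, giving −¼ ln(0.307596) = 0.294742.
d = 0.480236 + 0.294742 = 0.774978.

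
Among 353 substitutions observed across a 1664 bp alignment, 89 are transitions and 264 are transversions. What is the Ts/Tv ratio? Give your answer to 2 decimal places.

0.34

R = 89/264 = 0.337121… ≈ 0.34 (to 2 d.p.).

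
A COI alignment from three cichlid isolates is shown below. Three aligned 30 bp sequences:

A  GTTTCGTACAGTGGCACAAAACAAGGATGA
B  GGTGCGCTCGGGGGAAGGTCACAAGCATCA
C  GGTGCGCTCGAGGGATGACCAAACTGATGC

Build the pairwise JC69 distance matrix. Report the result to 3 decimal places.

d(A,B) = 0.647, d(A,C) = 0.931, d(B,C) = 0.441

A–B: 13/30 sites differ → p ≈ 0.433333, d = −0.75 ln(1 − 0.577777) = 0.646666 ≈ 0.647.
A–C: 16/30 sites differ → p ≈ 0.533333, d = −0.75 ln(1 − 0.711111) = 0.931285 ≈ 0.931.
B–C: 10/30 sites differ → p ≈ 0.333333, d = −0.75 ln(1 − 0.444444) = 0.440839 ≈ 0.441.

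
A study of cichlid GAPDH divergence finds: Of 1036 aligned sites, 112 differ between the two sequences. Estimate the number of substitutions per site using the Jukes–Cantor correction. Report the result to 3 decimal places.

0.117

p = 112/1036 ≈ 0.108108.
d = −(3/4) ln(1 − 4p/3) = −0.75 ln(1 − 0.144144) = −0.75 ln(0.855856)
  = −0.75 × (-0.155653) = 0.116740 substitutions/site.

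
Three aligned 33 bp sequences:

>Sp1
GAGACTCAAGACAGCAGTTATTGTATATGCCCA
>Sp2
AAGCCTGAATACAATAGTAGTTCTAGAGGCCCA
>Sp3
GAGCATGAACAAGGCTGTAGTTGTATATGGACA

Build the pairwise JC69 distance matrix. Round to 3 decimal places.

Sp1–Sp2: 11/33 sites differ → p ≈ 0.333333, d = −0.75 ln(1 − 0.444444) = 0.440839 ≈ 0.441.
Sp1–Sp3: 11/33 sites differ → p ≈ 0.333333, d = −0.75 ln(1 − 0.444444) = 0.440839 ≈ 0.441.
Sp2–Sp3: 13/33 sites differ → p ≈ 0.393939, d = −0.75 ln(1 − 0.525252) = 0.558728 ≈ 0.559.

d(Sp1,Sp2) = 0.441, d(Sp1,Sp3) = 0.441, d(Sp2,Sp3) = 0.559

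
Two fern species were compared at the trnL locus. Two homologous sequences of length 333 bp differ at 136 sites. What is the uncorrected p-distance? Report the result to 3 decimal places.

0.408

p = 136/333 = 0.408408… ≈ 0.408 (to 3 d.p.).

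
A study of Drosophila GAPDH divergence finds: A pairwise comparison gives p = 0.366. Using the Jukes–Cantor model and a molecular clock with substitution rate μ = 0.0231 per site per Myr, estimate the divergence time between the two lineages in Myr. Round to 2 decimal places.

d = −(3/4) ln(1 − 4p/3) = −0.75 ln(1 − 0.488) = −0.75 ln(0.512)
  = −0.75 × (-0.669431) = 0.502073 substitutions/site.
Under a molecular clock d = 2μt, so t = d/(2μ) = 0.502073 / (2 × 0.0231) = 10.87 Myr.

10.87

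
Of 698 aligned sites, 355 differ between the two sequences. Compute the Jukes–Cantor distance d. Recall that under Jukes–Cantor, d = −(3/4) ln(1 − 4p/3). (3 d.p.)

p = 355/698 ≈ 0.508596.
d = −(3/4) ln(1 − 4p/3) = −0.75 ln(1 − 0.678128) = −0.75 ln(0.321872)
  = −0.75 × (-1.133601) = 0.850201 substitutions/site.

0.850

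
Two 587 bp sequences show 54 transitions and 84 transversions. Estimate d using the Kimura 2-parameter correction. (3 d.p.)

0.282

P = 54/587 ≈ 0.091993 and Q = 84/587 ≈ 0.143101.
Under the Kimura two-parameter model, d = −½ ln(1 − 2P − Q) − ¼ ln(1 − 2Q).
1 − 2P − Q = 0.672913, giving −½ ln(0.672913) = 0.198070.
1 − 2Q = 0.713798, giving −¼ ln(0.713798) = 0.084289.
d = 0.198070 + 0.084289 = 0.282359.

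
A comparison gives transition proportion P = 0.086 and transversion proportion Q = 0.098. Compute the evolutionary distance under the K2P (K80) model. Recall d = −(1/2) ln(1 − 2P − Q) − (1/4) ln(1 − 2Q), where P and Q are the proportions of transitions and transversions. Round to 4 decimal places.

Under the Kimura two-parameter model, d = −½ ln(1 − 2P − Q) − ¼ ln(1 − 2Q).
1 − 2P − Q = 0.73, giving −½ ln(0.73) = 0.157355.
1 − 2Q = 0.804, giving −¼ ln(0.804) = 0.054539.
d = 0.157355 + 0.054539 = 0.211894.

0.2119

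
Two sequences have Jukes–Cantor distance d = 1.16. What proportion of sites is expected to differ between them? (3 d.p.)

0.590

p = (3/4)(1 − e^(−4d/3)) = 0.75 × (1 − e^(-1.546667)) = 0.75 × (1 − 0.212957) = 0.590282.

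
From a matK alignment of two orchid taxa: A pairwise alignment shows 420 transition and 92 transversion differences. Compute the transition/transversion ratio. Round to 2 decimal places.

R = 420/92 = 4.565217… ≈ 4.57 (to 2 d.p.).

4.57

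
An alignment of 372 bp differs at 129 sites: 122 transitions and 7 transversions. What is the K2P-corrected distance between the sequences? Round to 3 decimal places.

0.571

P = 122/372 ≈ 0.327957 and Q = 7/372 ≈ 0.018817.
Under the Kimura two-parameter model, d = −½ ln(1 − 2P − Q) − ¼ ln(1 − 2Q).
1 − 2P − Q = 0.325269, giving −½ ln(0.325269) = 0.561551.
1 − 2Q = 0.962366, giving −¼ ln(0.962366) = 0.009590.
d = 0.561551 + 0.009590 = 0.571141.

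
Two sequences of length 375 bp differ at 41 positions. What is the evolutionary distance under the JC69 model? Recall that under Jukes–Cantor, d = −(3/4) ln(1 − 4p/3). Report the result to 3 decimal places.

0.118

p = 41/375 ≈ 0.109333.
d = −(3/4) ln(1 − 4p/3) = −0.75 ln(1 − 0.145777) = −0.75 ln(0.854223)
  = −0.75 × (-0.157563) = 0.118172 substitutions/site.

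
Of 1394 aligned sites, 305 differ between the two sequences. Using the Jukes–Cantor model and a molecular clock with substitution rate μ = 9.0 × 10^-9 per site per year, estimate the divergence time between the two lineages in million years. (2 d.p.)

p = 305/1394 ≈ 0.218795.
d = −(3/4) ln(1 − 4p/3) = −0.75 ln(1 − 0.291727) = −0.75 ln(0.708273)
  = −0.75 × (-0.344926) = 0.258695 substitutions/site.
Under a molecular clock d = 2μt, so t = d/(2μ) = 0.258695 / (2 × 9.0 × 10^-9) = 14.37 million years.

14.37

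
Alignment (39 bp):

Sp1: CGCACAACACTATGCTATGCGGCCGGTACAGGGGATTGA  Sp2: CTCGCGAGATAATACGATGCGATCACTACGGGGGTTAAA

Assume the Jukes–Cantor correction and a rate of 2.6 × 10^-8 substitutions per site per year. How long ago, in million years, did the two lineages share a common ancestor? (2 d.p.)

The sequences differ at 16 of 39 sites, so p = 16/39 ≈ 0.410256.
d = −(3/4) ln(1 − 4p/3) = −0.75 ln(1 − 0.547008) = −0.75 ln(0.452992)
  = −0.75 × (-0.791881) = 0.593911 substitutions/site.
Under a molecular clock d = 2μt, so t = d/(2μ) = 0.593911 / (2 × 2.6 × 10^-8) = 11.42 million years.

11.42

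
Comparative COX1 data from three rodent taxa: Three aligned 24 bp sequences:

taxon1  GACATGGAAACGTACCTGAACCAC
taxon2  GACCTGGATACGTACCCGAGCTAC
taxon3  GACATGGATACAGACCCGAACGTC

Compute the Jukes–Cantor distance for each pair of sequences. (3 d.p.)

taxon1–taxon2: 5/24 sites differ → p ≈ 0.208333, d = −0.75 ln(1 − 0.277777) = 0.244066 ≈ 0.244.
taxon1–taxon3: 6/24 sites differ → p = 0.25, d = −0.75 ln(1 − 0.333333) = 0.304098 ≈ 0.304.
taxon2–taxon3: 6/24 sites differ → p = 0.25, d = −0.75 ln(1 − 0.333333) = 0.304098 ≈ 0.304.

d(taxon1,taxon2) = 0.244, d(taxon1,taxon3) = 0.304, d(taxon2,taxon3) = 0.304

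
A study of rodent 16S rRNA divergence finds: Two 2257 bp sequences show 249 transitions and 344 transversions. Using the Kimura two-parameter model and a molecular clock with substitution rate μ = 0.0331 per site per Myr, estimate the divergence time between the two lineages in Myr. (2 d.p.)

4.90

P = 249/2257 ≈ 0.110323 and Q = 344/2257 ≈ 0.152415.
Under the Kimura two-parameter model, d = −½ ln(1 − 2P − Q) − ¼ ln(1 − 2Q).
1 − 2P − Q = 0.626939, giving −½ ln(0.626939) = 0.233453.
1 − 2Q = 0.69517, giving −¼ ln(0.69517) = 0.090900.
d = 0.233453 + 0.090900 = 0.324353.
Under a molecular clock d = 2μt, so t = d/(2μ) = 0.324353 / (2 × 0.0331) = 4.90 Myr.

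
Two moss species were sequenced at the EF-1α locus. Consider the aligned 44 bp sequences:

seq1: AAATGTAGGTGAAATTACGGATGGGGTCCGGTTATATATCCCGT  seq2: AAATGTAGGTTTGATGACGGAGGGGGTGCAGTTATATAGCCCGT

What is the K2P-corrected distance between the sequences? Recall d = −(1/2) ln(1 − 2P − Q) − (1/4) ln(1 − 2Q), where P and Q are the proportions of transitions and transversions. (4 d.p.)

Of 44 sites, 2 differences are transitions and 6 are transversions, so P = 2/44 ≈ 0.045455 and Q = 6/44 ≈ 0.136364.
Under the Kimura two-parameter model, d = −½ ln(1 − 2P − Q) − ¼ ln(1 − 2Q).
1 − 2P − Q = 0.772726, giving −½ ln(0.772726) = 0.128915.
1 − 2Q = 0.727272, giving −¼ ln(0.727272) = 0.079614.
d = 0.128915 + 0.079614 = 0.208529.

0.2085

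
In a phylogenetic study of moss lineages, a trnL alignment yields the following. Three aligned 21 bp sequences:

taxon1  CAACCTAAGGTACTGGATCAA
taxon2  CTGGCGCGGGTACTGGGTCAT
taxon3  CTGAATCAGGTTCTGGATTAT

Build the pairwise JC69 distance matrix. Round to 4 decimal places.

taxon1–taxon2: 8/21 sites differ → p ≈ 0.380952, d = −0.75 ln(1 − 0.507936) = 0.531860 ≈ 0.5319.
taxon1–taxon3: 8/21 sites differ → p ≈ 0.380952, d = −0.75 ln(1 − 0.507936) = 0.531860 ≈ 0.5319.
taxon2–taxon3: 7/21 sites differ → p ≈ 0.333333, d = −0.75 ln(1 − 0.444444) = 0.440839 ≈ 0.4408.

d(taxon1,taxon2) = 0.5319, d(taxon1,taxon3) = 0.5319, d(taxon2,taxon3) = 0.4408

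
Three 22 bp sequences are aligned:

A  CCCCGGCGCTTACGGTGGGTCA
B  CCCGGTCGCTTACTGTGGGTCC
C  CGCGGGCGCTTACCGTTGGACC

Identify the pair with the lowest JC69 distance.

A–B: 4/22 differ, p = 0.182, d = 0.208.
A–C: 6/22 differ, p = 0.273, d = 0.339.
B–C: 5/22 differ, p = 0.227, d = 0.271.
The smallest distance is between A and B.

A and B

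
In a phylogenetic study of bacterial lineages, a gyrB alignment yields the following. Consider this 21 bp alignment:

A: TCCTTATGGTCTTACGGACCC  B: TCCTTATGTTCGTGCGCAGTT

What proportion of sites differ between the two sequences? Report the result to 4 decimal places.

The sequences differ at 7 of 21 positions (sites 9, 12, 14, 17, 19, 20, 21).
p = 7/21 = 0.333333… ≈ 0.3333 (to 4 d.p.).

0.3333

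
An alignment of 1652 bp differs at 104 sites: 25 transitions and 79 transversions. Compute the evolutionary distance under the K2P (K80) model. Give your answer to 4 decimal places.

0.0658

P = 25/1652 ≈ 0.015133 and Q = 79/1652 ≈ 0.047821.
Under the Kimura two-parameter model, d = −½ ln(1 − 2P − Q) − ¼ ln(1 − 2Q).
1 − 2P − Q = 0.921913, giving −½ ln(0.921913) = 0.040652.
1 − 2Q = 0.904358, giving −¼ ln(0.904358) = 0.025132.
d = 0.040652 + 0.025132 = 0.065784.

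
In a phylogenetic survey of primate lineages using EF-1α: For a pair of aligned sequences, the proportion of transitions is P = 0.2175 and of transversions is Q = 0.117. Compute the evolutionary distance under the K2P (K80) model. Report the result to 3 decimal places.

Under the Kimura two-parameter model, d = −½ ln(1 − 2P − Q) − ¼ ln(1 − 2Q).
1 − 2P − Q = 0.448, giving −½ ln(0.448) = 0.401481.
1 − 2Q = 0.766, giving −¼ ln(0.766) = 0.066643.
d = 0.401481 + 0.066643 = 0.468124.

0.468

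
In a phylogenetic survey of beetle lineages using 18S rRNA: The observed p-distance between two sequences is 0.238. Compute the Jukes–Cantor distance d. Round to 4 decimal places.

0.2863

d = −(3/4) ln(1 − 4p/3) = −0.75 ln(1 − 0.317333) = −0.75 ln(0.682667)
  = −0.75 × (-0.381748) = 0.286311 substitutions/site.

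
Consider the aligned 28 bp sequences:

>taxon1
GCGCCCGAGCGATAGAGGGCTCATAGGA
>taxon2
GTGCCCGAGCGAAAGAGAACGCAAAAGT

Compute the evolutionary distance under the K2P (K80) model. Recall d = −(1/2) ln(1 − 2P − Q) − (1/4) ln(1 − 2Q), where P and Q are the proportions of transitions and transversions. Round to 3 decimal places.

0.364

Of 28 sites, 4 differences are transitions and 4 are transversions, so P = 4/28 ≈ 0.142857 and Q = 4/28 ≈ 0.142857.
Under the Kimura two-parameter model, d = −½ ln(1 − 2P − Q) − ¼ ln(1 − 2Q).
1 − 2P − Q = 0.571429, giving −½ ln(0.571429) = 0.279808.
1 − 2Q = 0.714286, giving −¼ ln(0.714286) = 0.084118.
d = 0.279808 + 0.084118 = 0.363926.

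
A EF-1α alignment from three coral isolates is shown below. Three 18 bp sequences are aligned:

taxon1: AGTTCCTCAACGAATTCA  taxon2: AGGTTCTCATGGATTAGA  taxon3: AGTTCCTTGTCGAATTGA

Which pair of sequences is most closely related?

taxon1–taxon2: 7/18 differ, p = 0.389, d = 0.548.
taxon1–taxon3: 4/18 differ, p = 0.222, d = 0.264.
taxon2–taxon3: 7/18 differ, p = 0.389, d = 0.548.
The smallest distance is between taxon1 and taxon3.

taxon1 and taxon3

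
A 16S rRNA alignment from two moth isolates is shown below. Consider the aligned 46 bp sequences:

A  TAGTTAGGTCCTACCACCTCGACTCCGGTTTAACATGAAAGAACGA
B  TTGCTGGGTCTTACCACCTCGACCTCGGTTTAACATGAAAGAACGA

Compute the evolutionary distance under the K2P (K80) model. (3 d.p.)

Of 46 sites, 5 differences are transitions and 1 are transversions, so P = 5/46 ≈ 0.108696 and Q = 1/46 ≈ 0.021739.
Under the Kimura two-parameter model, d = −½ ln(1 − 2P − Q) − ¼ ln(1 − 2Q).
1 − 2P − Q = 0.760869, giving −½ ln(0.760869) = 0.136647.
1 − 2Q = 0.956522, giving −¼ ln(0.956522) = 0.011113.
d = 0.136647 + 0.011113 = 0.147760.

0.148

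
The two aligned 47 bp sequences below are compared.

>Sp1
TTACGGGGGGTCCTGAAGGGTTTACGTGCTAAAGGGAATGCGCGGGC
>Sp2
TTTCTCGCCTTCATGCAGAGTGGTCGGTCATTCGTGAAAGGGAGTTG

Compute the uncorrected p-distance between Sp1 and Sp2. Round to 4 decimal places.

0.5319

The sequences differ at 25 of 47 positions.
p = 25/47 = 0.531914… ≈ 0.5319 (to 4 d.p.).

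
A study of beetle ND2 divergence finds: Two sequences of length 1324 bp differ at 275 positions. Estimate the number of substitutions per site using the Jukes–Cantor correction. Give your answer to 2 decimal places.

0.24

p = 275/1324 ≈ 0.207704.
d = −(3/4) ln(1 − 4p/3) = −0.75 ln(1 − 0.276939) = −0.75 ln(0.723061)
  = −0.75 × (-0.324262) = 0.243197 substitutions/site.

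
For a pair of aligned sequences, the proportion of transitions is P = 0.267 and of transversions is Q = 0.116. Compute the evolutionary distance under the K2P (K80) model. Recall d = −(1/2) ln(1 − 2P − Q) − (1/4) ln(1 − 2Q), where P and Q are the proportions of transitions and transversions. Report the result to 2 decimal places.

Under the Kimura two-parameter model, d = −½ ln(1 − 2P − Q) − ¼ ln(1 − 2Q).
1 − 2P − Q = 0.35, giving −½ ln(0.35) = 0.524911.
1 − 2Q = 0.768, giving −¼ ln(0.768) = 0.065991.
d = 0.524911 + 0.065991 = 0.590902.

0.59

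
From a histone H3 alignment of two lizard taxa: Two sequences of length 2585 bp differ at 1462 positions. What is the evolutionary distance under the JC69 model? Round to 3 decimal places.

1.052

p = 1462/2585 ≈ 0.565571.
d = −(3/4) ln(1 − 4p/3) = −0.75 ln(1 − 0.754095) = −0.75 ln(0.245905)
  = −0.75 × (-1.402810) = 1.052108 substitutions/site.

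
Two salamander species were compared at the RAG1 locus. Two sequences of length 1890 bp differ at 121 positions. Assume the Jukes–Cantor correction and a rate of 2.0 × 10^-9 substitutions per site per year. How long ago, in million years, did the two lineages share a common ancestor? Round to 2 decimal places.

p = 121/1890 ≈ 0.064021.
d = −(3/4) ln(1 − 4p/3) = −0.75 ln(1 − 0.085361) = −0.75 ln(0.914639)
  = −0.75 × (-0.089226) = 0.066920 substitutions/site.
Under a molecular clock d = 2μt, so t = d/(2μ) = 0.066920 / (2 × 2.0 × 10^-9) = 16.73 million years.

16.73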